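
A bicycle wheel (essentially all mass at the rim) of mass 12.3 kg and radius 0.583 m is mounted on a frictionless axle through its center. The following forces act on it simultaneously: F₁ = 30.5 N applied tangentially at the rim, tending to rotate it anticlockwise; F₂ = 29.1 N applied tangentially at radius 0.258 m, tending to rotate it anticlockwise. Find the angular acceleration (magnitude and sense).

α ≈ 6.05 rad/s², anticlockwise

I = MR² = (12.3)(0.583)² = 4.181 kg·m².
Taking anticlockwise as positive: τ₁ = +(30.5)(0.583) = +17.78 N·m; τ₂ = +(29.1)(0.258) = +7.508 N·m.
Net torque τ = 25.29 N·m.
α = τ/I = 25.29/4.181 = 6.049 rad/s².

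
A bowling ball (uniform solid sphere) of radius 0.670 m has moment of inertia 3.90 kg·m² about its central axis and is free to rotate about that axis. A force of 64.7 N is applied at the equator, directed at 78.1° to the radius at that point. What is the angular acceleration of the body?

Only the tangential component produces torque: τ = F R sinθ = (64.7)(0.670) sin 78.1° = 42.42 N·m.
Newton's second law for rotation, τ = Iα, gives α = τ/I = 42.42/3.900 = 10.88 rad/s².

α ≈ 10.9 rad/s²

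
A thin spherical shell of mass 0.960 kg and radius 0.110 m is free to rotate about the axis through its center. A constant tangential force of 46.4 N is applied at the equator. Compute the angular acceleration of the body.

α ≈ 659 rad/s²

I = (2/3)MR² = (2/3)(0.960)(0.110)² = 0.007744 kg·m².
τ = F R = (46.4)(0.110) = 5.104 N·m.
Newton's second law for rotation, τ = Iα, gives α = τ/I = 5.104/0.007744 = 659.1 rad/s².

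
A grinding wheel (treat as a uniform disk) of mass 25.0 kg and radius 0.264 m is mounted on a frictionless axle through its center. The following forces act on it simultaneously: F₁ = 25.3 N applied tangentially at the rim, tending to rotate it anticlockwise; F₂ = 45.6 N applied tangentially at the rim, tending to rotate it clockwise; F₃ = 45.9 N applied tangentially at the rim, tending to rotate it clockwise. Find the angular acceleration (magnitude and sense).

α ≈ 20.1 rad/s², clockwise

I = ½MR² = (1/2)(25.0)(0.264)² = 0.8712 kg·m².
Taking anticlockwise as positive: τ₁ = +(25.3)(0.264) = +6.679 N·m; τ₂ = −(45.6)(0.264) = −12.04 N·m; τ₃ = −(45.9)(0.264) = −12.12 N·m.
Net torque τ = -17.48 N·m.
α = τ/I = -17.48/0.8712 = -20.06 rad/s².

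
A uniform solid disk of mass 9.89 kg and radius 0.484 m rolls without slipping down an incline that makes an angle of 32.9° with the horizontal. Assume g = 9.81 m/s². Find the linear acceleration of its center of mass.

a ≈ 3.55 m/s²

Translation along the incline: Mg sinθ − f = Ma.
Rotation about the center: fR = Iα with I = ½MR². No-slip gives a = αR, so f = (I/R²)a = (1/2)M a.
Substituting: Mg sinθ = (1 + 0.5000)Ma, so a = g sinθ/(1 + 0.5000) = (9.81) sin 32.9° / 1.500 = 3.552 m/s².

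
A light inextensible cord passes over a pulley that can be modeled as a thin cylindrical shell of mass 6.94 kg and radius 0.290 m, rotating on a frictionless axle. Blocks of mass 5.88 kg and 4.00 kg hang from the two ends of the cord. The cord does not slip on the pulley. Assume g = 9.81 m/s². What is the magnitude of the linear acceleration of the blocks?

a ≈ 1.10 m/s²

I = MR² = (6.94)(0.290)² = 0.5837 kg·m².
Heavier block: m₁g − T₁ = m₁a. Lighter block: T₂ − m₂g = m₂a.
Pulley: (T₁ − T₂)R = Iα = I(a/R), so T₁ − T₂ = (I/R²)a = 1·M_p a = 6.940·a.
Adding the three: (m₁ − m₂)g = (m₁ + m₂ + 6.940)a, so a = (5.88 − 4.00)(9.81)/(5.88 + 4.00 + 6.940) = 1.096 m/s².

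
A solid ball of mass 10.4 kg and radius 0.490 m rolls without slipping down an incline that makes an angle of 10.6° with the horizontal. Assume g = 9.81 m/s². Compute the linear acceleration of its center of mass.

a ≈ 1.29 m/s²

Translation along the incline: Mg sinθ − f = Ma.
Rotation about the center: fR = Iα with I = (2/5)MR². No-slip gives a = αR, so f = (I/R²)a = (2/5)M a.
Substituting: Mg sinθ = (1 + 0.4000)Ma, so a = g sinθ/(1 + 0.4000) = (9.81) sin 10.6° / 1.400 = 1.289 m/s².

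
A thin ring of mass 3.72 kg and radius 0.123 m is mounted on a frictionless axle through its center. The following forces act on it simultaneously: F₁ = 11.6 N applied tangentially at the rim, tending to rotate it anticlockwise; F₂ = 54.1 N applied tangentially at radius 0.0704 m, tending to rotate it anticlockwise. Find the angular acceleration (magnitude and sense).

α ≈ 93.0 rad/s², anticlockwise

I = MR² = (3.72)(0.123)² = 0.05628 kg·m².
Taking anticlockwise as positive: τ₁ = +(11.6)(0.123) = +1.427 N·m; τ₂ = +(54.1)(0.0704) = +3.809 N·m.
Net torque τ = 5.235 N·m.
α = τ/I = 5.235/0.05628 = 93.03 rad/s².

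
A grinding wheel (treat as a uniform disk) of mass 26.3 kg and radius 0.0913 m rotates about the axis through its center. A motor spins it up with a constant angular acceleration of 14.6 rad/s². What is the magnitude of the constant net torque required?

I = ½MR² = (1/2)(26.3)(0.0913)² = 0.1096 kg·m².
τ = Iα = (0.1096)(14.60) = 1.600 N·m.

τ ≈ 1.60 N·m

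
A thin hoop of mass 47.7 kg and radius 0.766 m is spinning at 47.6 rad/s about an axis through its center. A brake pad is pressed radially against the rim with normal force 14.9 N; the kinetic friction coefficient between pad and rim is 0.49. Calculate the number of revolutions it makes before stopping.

≈ 902 revolutions

I = MR² = (47.7)(0.766)² = 27.99 kg·m².
Friction force f = μN = (0.49)(14.9) = 7.301 N at the rim; torque magnitude τ = fR = 5.593 N·m, opposing ω.
|α| = τ/I = 5.593/27.99 = 0.1998 rad/s² (deceleration).
ω² = ω₀² − 2|α|θ with ω = 0 ⇒ θ = ω₀²/(2|α|) = 5670 rad = 902.3 rev.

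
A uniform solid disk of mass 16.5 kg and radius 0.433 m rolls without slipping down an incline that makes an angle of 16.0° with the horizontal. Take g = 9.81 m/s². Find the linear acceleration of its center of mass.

a ≈ 1.80 m/s²

Translation along the incline: Mg sinθ − f = Ma.
Rotation about the center: fR = Iα with I = ½MR². No-slip gives a = αR, so f = (I/R²)a = (1/2)M a.
Substituting: Mg sinθ = (1 + 0.5000)Ma, so a = g sinθ/(1 + 0.5000) = (9.81) sin 16.0° / 1.500 = 1.803 m/s².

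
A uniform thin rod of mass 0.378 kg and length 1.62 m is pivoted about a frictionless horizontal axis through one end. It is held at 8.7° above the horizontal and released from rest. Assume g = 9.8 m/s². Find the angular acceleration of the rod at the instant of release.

About the pivot, I = (1/3)ML² = (1/3)(0.378)(1.62)² = 0.3307 kg·m².
The weight acts at the center, a distance L/2 = 0.8100 m from the pivot; τ = Mg(L/2) cos 8.7° = 2.966 N·m.
α = τ/I = 2.966/0.3307 = 8.970 rad/s².

α ≈ 8.97 rad/s²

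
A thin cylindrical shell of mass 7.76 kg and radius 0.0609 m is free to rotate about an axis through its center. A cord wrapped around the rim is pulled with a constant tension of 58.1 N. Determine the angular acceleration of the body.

I = MR² = (7.76)(0.0609)² = 0.02878 kg·m².
τ = F R = (58.1)(0.0609) = 3.538 N·m.
From τ = Iα: α = 3.538/0.02878 = 122.9 rad/s².

α ≈ 123 rad/s²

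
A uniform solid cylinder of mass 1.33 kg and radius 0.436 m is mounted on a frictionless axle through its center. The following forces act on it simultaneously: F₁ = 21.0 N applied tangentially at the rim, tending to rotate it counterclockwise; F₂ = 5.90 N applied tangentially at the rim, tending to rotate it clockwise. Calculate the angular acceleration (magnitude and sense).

I = ½MR² = (1/2)(1.33)(0.436)² = 0.1264 kg·m².
Taking counterclockwise as positive: τ₁ = +(21.0)(0.436) = +9.156 N·m; τ₂ = −(5.90)(0.436) = −2.572 N·m.
Net torque τ = 6.584 N·m.
α = τ/I = 6.584/0.1264 = 52.08 rad/s².

α ≈ 52.1 rad/s², counterclockwise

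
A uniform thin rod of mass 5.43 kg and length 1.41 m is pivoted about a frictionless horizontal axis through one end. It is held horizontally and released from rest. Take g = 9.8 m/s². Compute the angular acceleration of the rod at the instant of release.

About the pivot, I = (1/3)ML² = (1/3)(5.43)(1.41)² = 3.598 kg·m².
The weight acts at the center, a distance L/2 = 0.7050 m from the pivot; τ = Mg(L/2) = 37.52 N·m.
α = τ/I = 37.52/3.598 = 10.43 rad/s².
(Equivalently α = (3g/(2L)) = 10.43 rad/s².)

α ≈ 10.4 rad/s²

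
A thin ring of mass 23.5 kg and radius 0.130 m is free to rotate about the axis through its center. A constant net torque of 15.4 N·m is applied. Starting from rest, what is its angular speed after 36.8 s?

ω ≈ 1430 rad/s

I = MR² = (23.5)(0.130)² = 0.3972 kg·m².
α = τ/I = 15.4/0.3972 = 38.78 rad/s².
ω = ω₀ + αt = 0 + (38.78)(36.8) = 1427 rad/s.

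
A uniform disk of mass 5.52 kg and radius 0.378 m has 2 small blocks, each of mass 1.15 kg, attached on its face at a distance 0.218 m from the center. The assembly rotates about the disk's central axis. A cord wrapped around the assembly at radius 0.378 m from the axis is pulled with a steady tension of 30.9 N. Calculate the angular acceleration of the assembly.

α ≈ 23.2 rad/s²

I_disk = ½MR² = ½(5.52)(0.378)² = 0.3944 kg·m².
I_blocks = 2·m·r² = 2(1.15)(0.218)² = 0.1093 kg·m².
Total I = 0.5037 kg·m².
τ = F r = (30.9)(0.378) = 11.68 N·m.
α = τ/I = 11.68/0.5037 = 23.19 rad/s².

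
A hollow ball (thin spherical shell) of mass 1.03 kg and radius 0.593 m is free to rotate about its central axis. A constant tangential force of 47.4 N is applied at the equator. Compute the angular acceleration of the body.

α ≈ 116 rad/s²

I = (2/3)MR² = (2/3)(1.03)(0.593)² = 0.2415 kg·m².
τ = F R = (47.4)(0.593) = 28.11 N·m.
Newton's second law for rotation, τ = Iα, gives α = τ/I = 28.11/0.2415 = 116.4 rad/s².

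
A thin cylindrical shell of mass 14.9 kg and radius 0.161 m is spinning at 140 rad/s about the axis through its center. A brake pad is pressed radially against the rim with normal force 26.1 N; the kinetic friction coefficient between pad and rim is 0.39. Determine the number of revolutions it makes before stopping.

≈ 368 revolutions

I = MR² = (14.9)(0.161)² = 0.3862 kg·m².
Friction force f = μN = (0.39)(26.1) = 10.18 N at the rim; torque magnitude τ = fR = 1.639 N·m, opposing ω.
|α| = τ/I = 1.639/0.3862 = 4.243 rad/s² (deceleration).
ω² = ω₀² − 2|α|θ with ω = 0 ⇒ θ = ω₀²/(2|α|) = 2310 rad = 367.6 rev.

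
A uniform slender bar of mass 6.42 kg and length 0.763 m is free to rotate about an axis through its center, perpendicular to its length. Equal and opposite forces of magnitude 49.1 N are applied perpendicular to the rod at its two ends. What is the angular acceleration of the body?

I = (1/12)ML² = (1/12)(6.42)(0.763)² = 0.3115 kg·m².
The couple gives τ = F·(L/2) + F·(L/2) = F L = (49.1)(0.763) = 37.46 N·m.
Newton's second law for rotation, τ = Iα, gives α = τ/I = 37.46/0.3115 = 120.3 rad/s².

α ≈ 120 rad/s²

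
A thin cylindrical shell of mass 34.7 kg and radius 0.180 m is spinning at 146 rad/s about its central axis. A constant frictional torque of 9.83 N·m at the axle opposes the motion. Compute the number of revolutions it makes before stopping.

I = MR² = (34.7)(0.180)² = 1.124 kg·m².
The net torque has magnitude 9.83 N·m, opposing ω.
|α| = τ/I = 9.830/1.124 = 8.743 rad/s² (deceleration).
ω² = ω₀² − 2|α|θ with ω = 0 ⇒ θ = ω₀²/(2|α|) = 1219 rad = 194.0 rev.

≈ 194 revolutions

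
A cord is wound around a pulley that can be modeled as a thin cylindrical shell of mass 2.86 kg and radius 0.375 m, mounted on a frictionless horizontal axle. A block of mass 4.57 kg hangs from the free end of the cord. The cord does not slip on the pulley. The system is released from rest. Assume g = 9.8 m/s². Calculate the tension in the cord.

T ≈ 17.2 N

I = MR² = (2.86)(0.375)² = 0.4022 kg·m².
Block: mg − T = ma. Pulley: TR = Iα. No-slip: a = αR, so T = (I/R²)a = 2.860·a.
Then mg = (m + 2.860)a, so a = (4.57)(9.8)/(4.57 + 2.860) = 6.028 m/s².
T = 2.860·a = 17.24 N.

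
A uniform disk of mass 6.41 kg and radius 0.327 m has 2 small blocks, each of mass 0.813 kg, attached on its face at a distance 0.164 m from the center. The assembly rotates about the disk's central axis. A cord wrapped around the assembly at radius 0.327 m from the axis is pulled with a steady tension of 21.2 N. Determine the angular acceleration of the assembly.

I_disk = ½MR² = ½(6.41)(0.327)² = 0.3427 kg·m².
I_blocks = 2·m·r² = 2(0.813)(0.164)² = 0.04373 kg·m².
Total I = 0.3864 kg·m².
τ = F r = (21.2)(0.327) = 6.932 N·m.
α = τ/I = 6.932/0.3864 = 17.94 rad/s².

α ≈ 17.9 rad/s²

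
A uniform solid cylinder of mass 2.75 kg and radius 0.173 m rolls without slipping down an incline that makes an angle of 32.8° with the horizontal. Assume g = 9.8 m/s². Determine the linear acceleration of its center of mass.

a ≈ 3.54 m/s²

Translation along the incline: Mg sinθ − f = Ma.
Rotation about the center: fR = Iα with I = ½MR². No-slip gives a = αR, so f = (I/R²)a = (1/2)M a.
Substituting: Mg sinθ = (1 + 0.5000)Ma, so a = g sinθ/(1 + 0.5000) = (9.8) sin 32.8° / 1.500 = 3.539 m/s².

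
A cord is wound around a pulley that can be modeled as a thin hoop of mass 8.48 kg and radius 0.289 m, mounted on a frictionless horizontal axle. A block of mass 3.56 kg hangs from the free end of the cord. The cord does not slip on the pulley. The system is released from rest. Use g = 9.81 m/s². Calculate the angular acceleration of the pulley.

I = MR² = (8.48)(0.289)² = 0.7083 kg·m².
Block: mg − T = ma. Pulley: TR = Iα. No-slip: a = αR, so T = (I/R²)a = 8.480·a.
Then mg = (m + 8.480)a, so a = (3.56)(9.81)/(3.56 + 8.480) = 2.901 m/s².
α = a/R = 2.901/0.289 = 10.04 rad/s².

α ≈ 10.0 rad/s²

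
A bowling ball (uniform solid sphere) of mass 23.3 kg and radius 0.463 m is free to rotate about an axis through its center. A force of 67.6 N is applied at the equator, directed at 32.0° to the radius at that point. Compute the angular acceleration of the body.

α ≈ 8.30 rad/s²

I = (2/5)MR² = (2/5)(23.3)(0.463)² = 1.998 kg·m².
Only the tangential component produces torque: τ = F R sinθ = (67.6)(0.463) sin 32.0° = 16.59 N·m.
Newton's second law for rotation, τ = Iα, gives α = τ/I = 16.59/1.998 = 8.302 rad/s².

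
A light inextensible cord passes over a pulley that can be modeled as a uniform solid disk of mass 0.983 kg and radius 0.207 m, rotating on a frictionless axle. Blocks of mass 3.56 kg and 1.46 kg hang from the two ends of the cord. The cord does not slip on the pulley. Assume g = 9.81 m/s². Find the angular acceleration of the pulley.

α ≈ 18.1 rad/s²

I = ½MR² = (1/2)(0.983)(0.207)² = 0.02106 kg·m².
Heavier block: m₁g − T₁ = m₁a. Lighter block: T₂ − m₂g = m₂a.
Pulley: (T₁ − T₂)R = Iα = I(a/R), so T₁ − T₂ = (I/R²)a = (1/2)M_p a = 0.4915·a.
Adding the three: (m₁ − m₂)g = (m₁ + m₂ + 0.4915)a, so a = (3.56 − 1.46)(9.81)/(3.56 + 1.46 + 0.4915) = 3.738 m/s².
α = a/R = 3.738/0.207 = 18.06 rad/s².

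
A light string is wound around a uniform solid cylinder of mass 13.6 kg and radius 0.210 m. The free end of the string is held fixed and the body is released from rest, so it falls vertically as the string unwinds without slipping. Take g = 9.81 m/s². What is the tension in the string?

Translation: Mg − T = Ma. Rotation about the center: TR = Iα with I = ½MR².
With a = αR: T = (I/R²)a = (1/2)M a, so Mg = (1 + 0.5000)Ma.
a = g/(1 + 0.5000) = 9.81/1.500 = 6.540 m/s².
T = 0.5000·M·a = (0.5000)(13.6)(6.540) = 44.47 N.

T ≈ 44.5 N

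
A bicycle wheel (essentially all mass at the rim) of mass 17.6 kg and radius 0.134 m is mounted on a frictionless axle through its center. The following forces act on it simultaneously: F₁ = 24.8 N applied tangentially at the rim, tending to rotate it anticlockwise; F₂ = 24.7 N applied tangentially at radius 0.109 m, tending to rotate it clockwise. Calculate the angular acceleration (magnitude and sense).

α ≈ 2.00 rad/s², anticlockwise

I = MR² = (17.6)(0.134)² = 0.3160 kg·m².
Taking anticlockwise as positive: τ₁ = +(24.8)(0.134) = +3.323 N·m; τ₂ = −(24.7)(0.109) = −2.692 N·m.
Net torque τ = 0.6309 N·m.
α = τ/I = 0.6309/0.3160 = 1.996 rad/s².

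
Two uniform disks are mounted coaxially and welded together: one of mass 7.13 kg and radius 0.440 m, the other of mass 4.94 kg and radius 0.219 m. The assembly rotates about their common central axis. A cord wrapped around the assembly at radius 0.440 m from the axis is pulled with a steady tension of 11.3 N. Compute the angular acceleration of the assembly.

α ≈ 6.15 rad/s²

I = ½M₁R₁² + ½M₂R₂² = ½(7.13)(0.440)² + ½(4.94)(0.219)² = 0.8086 kg·m².
τ = F r = (11.3)(0.440) = 4.972 N·m.
α = τ/I = 4.972/0.8086 = 6.149 rad/s².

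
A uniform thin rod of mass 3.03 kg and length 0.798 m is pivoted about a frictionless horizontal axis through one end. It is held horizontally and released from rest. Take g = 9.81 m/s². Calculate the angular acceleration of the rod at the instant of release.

α ≈ 18.4 rad/s²

About the pivot, I = (1/3)ML² = (1/3)(3.03)(0.798)² = 0.6432 kg·m².
The weight acts at the center, a distance L/2 = 0.3990 m from the pivot; τ = Mg(L/2) = 11.86 N·m.
α = τ/I = 11.86/0.6432 = 18.44 rad/s².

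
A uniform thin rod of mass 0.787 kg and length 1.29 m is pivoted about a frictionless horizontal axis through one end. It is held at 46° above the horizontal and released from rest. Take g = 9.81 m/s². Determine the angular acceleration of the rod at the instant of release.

About the pivot, I = (1/3)ML² = (1/3)(0.787)(1.29)² = 0.4365 kg·m².
The weight acts at the center, a distance L/2 = 0.6450 m from the pivot; τ = Mg(L/2) cos 46° = 3.459 N·m.
α = τ/I = 3.459/0.4365 = 7.924 rad/s².

α ≈ 7.92 rad/s²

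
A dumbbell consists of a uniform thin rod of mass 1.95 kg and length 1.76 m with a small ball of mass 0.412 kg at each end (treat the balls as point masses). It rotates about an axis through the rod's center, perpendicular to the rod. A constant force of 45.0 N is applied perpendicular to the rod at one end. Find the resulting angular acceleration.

α ≈ 34.7 rad/s²

I_rod = (1/12)ML² = (1/12)(1.95)(1.76)² = 0.5034 kg·m².
I_balls = 2·m·(L/2)² = 2(0.412)(0.8800)² = 0.6381 kg·m².
Total I = 1.141 kg·m².
τ = F·(L/2) = (45.0)(0.880) = 39.60 N·m.
α = τ/I = 39.60/1.141 = 34.69 rad/s².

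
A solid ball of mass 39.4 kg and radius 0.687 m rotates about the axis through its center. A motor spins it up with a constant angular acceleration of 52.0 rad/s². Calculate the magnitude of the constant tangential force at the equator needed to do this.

F ≈ 563 N

I = (2/5)MR² = (2/5)(39.4)(0.687)² = 7.438 kg·m².
The required torque is τ = Iα = (7.438)(52.00) = 386.8 N·m.
A tangential force at the equator gives τ = FR, so F = τ/R = 386.8/0.687 = 563.0 N.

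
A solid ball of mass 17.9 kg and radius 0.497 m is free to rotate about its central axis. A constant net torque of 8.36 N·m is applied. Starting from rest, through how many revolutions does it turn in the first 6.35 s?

≈ 15.2 revolutions

I = (2/5)MR² = (2/5)(17.9)(0.497)² = 1.769 kg·m².
α = τ/I = 8.36/1.769 = 4.727 rad/s².
θ = ½αt² = ½(4.727)(6.35)² = 95.30 rad.
Revolutions = θ/(2π) = 15.17.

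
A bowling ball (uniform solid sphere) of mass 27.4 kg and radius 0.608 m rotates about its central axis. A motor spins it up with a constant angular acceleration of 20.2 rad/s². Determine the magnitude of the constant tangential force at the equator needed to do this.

I = (2/5)MR² = (2/5)(27.4)(0.608)² = 4.052 kg·m².
The required torque is τ = Iα = (4.052)(20.20) = 81.84 N·m.
A tangential force at the equator gives τ = FR, so F = τ/R = 81.84/0.608 = 134.6 N.

F ≈ 135 N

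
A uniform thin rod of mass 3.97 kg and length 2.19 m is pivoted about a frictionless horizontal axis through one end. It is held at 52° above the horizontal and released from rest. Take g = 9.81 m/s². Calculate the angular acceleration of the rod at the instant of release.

α ≈ 4.14 rad/s²

About the pivot, I = (1/3)ML² = (1/3)(3.97)(2.19)² = 6.347 kg·m².
The weight acts at the center, a distance L/2 = 1.095 m from the pivot; τ = Mg(L/2) cos 52° = 26.26 N·m.
α = τ/I = 26.26/6.347 = 4.137 rad/s².
(Equivalently α = (3g/(2L)) cos 52° = 4.137 rad/s².)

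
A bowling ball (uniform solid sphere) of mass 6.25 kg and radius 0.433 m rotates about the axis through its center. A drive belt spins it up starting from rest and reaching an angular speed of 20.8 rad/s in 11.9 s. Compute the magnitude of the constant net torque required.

τ ≈ 0.819 N·m

I = (2/5)MR² = (2/5)(6.25)(0.433)² = 0.4687 kg·m².
α = Δω/Δt = (20.8 − 0)/11.9 = 1.748 rad/s².
τ = Iα = (0.4687)(1.748) = 0.8193 N·m.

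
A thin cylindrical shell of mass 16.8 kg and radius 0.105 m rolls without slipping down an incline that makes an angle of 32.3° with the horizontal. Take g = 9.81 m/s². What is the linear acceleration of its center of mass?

a ≈ 2.62 m/s²

Translation along the incline: Mg sinθ − f = Ma.
Rotation about the center: fR = Iα with I = MR². No-slip gives a = αR, so f = (I/R²)a = M a.
Substituting: Mg sinθ = (1 + 1.000)Ma, so a = g sinθ/(1 + 1.000) = (9.81) sin 32.3° / 2.000 = 2.621 m/s².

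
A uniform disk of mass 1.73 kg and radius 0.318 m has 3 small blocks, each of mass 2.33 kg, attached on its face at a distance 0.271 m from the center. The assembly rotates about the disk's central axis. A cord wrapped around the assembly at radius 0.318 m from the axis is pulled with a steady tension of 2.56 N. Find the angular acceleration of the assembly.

α ≈ 1.35 rad/s²

I_disk = ½MR² = ½(1.73)(0.318)² = 0.08747 kg·m².
I_blocks = 3·m·r² = 3(2.33)(0.271)² = 0.5134 kg·m².
Total I = 0.6008 kg·m².
τ = F r = (2.56)(0.318) = 0.8141 N·m.
α = τ/I = 0.8141/0.6008 = 1.355 rad/s².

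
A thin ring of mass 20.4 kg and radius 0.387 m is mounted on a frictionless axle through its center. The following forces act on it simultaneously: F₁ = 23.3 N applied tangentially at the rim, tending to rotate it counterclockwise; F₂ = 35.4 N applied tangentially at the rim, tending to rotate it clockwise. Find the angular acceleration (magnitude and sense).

α ≈ 1.53 rad/s², clockwise

I = MR² = (20.4)(0.387)² = 3.055 kg·m².
Taking counterclockwise as positive: τ₁ = +(23.3)(0.387) = +9.017 N·m; τ₂ = −(35.4)(0.387) = −13.70 N·m.
Net torque τ = -4.683 N·m.
α = τ/I = -4.683/3.055 = -1.533 rad/s².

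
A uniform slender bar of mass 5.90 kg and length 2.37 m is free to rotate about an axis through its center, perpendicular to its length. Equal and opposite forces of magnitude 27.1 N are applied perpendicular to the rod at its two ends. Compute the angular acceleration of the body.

I = (1/12)ML² = (1/12)(5.90)(2.37)² = 2.762 kg·m².
The couple gives τ = F·(L/2) + F·(L/2) = F L = (27.1)(2.37) = 64.23 N·m.
Newton's second law for rotation, τ = Iα, gives α = τ/I = 64.23/2.762 = 23.26 rad/s².

α ≈ 23.3 rad/s²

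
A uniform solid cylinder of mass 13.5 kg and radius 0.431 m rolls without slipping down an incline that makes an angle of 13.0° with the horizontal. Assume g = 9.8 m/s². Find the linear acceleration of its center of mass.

Translation along the incline: Mg sinθ − f = Ma.
Rotation about the center: fR = Iα with I = ½MR². No-slip gives a = αR, so f = (I/R²)a = (1/2)M a.
Substituting: Mg sinθ = (1 + 0.5000)Ma, so a = g sinθ/(1 + 0.5000) = (9.8) sin 13.0° / 1.500 = 1.470 m/s².

a ≈ 1.47 m/s²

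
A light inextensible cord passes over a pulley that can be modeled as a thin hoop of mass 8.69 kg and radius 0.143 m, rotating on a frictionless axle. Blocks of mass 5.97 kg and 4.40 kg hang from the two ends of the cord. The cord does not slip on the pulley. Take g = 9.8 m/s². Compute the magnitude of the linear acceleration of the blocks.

I = MR² = (8.69)(0.143)² = 0.1777 kg·m².
Heavier block: m₁g − T₁ = m₁a. Lighter block: T₂ − m₂g = m₂a.
Pulley: (T₁ − T₂)R = Iα = I(a/R), so T₁ − T₂ = (I/R²)a = 1·M_p a = 8.690·a.
Adding the three: (m₁ − m₂)g = (m₁ + m₂ + 8.690)a, so a = (5.97 − 4.40)(9.8)/(5.97 + 4.40 + 8.690) = 0.8072 m/s².

a ≈ 0.807 m/s²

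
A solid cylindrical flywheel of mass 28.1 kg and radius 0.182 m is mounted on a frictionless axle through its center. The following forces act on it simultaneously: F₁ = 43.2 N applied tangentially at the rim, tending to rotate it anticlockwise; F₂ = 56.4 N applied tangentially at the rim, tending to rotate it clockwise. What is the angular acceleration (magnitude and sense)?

I = ½MR² = (1/2)(28.1)(0.182)² = 0.4654 kg·m².
Taking anticlockwise as positive: τ₁ = +(43.2)(0.182) = +7.862 N·m; τ₂ = −(56.4)(0.182) = −10.26 N·m.
Net torque τ = -2.402 N·m.
α = τ/I = -2.402/0.4654 = -5.162 rad/s².

α ≈ 5.16 rad/s², clockwise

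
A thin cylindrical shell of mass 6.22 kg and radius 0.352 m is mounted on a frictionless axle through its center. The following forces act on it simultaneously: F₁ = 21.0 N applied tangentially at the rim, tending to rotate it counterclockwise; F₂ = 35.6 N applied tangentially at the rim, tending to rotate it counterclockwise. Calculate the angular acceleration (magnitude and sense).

I = MR² = (6.22)(0.352)² = 0.7707 kg·m².
Taking counterclockwise as positive: τ₁ = +(21.0)(0.352) = +7.392 N·m; τ₂ = +(35.6)(0.352) = +12.53 N·m.
Net torque τ = 19.92 N·m.
α = τ/I = 19.92/0.7707 = 25.85 rad/s².

α ≈ 25.9 rad/s², counterclockwise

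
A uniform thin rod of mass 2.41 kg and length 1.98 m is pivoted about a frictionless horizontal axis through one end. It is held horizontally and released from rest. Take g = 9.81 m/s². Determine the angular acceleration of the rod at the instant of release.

α ≈ 7.43 rad/s²

About the pivot, I = (1/3)ML² = (1/3)(2.41)(1.98)² = 3.149 kg·m².
The weight acts at the center, a distance L/2 = 0.9900 m from the pivot; τ = Mg(L/2) = 23.41 N·m.
α = τ/I = 23.41/3.149 = 7.432 rad/s².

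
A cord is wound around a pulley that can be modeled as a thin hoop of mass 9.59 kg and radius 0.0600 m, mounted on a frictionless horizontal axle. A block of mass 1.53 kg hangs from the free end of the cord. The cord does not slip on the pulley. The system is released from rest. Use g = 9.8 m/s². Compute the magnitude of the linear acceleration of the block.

I = MR² = (9.59)(0.0600)² = 0.03452 kg·m².
Block: mg − T = ma. Pulley: TR = Iα. No-slip: a = αR, so T = (I/R²)a = 9.590·a.
Then mg = (m + 9.590)a, so a = (1.53)(9.8)/(1.53 + 9.590) = 1.348 m/s².

a ≈ 1.35 m/s²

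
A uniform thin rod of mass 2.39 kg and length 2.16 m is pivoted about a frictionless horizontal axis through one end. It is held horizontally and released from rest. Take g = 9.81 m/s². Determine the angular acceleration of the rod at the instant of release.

About the pivot, I = (1/3)ML² = (1/3)(2.39)(2.16)² = 3.717 kg·m².
The weight acts at the center, a distance L/2 = 1.080 m from the pivot; τ = Mg(L/2) = 25.32 N·m.
α = τ/I = 25.32/3.717 = 6.812 rad/s².

α ≈ 6.81 rad/s²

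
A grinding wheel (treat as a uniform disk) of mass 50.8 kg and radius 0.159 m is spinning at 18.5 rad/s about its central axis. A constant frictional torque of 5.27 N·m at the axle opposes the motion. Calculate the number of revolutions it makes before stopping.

≈ 3.32 revolutions

I = ½MR² = (1/2)(50.8)(0.159)² = 0.6421 kg·m².
The net torque has magnitude 5.27 N·m, opposing ω.
|α| = τ/I = 5.270/0.6421 = 8.207 rad/s² (deceleration).
ω² = ω₀² − 2|α|θ with ω = 0 ⇒ θ = ω₀²/(2|α|) = 20.85 rad = 3.319 rev.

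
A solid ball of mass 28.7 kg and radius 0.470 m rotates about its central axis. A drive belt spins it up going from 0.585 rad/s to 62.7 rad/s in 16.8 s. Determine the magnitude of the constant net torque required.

I = (2/5)MR² = (2/5)(28.7)(0.470)² = 2.536 kg·m².
α = Δω/Δt = (62.7 − 0.585)/16.8 = 3.697 rad/s².
τ = Iα = (2.536)(3.697) = 9.376 N·m.

τ ≈ 9.38 N·m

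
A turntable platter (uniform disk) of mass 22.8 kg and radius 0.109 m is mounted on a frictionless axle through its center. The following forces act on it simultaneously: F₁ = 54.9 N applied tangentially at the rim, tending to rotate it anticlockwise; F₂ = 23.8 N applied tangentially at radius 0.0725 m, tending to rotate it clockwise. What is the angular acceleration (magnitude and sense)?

α ≈ 31.4 rad/s², anticlockwise

I = ½MR² = (1/2)(22.8)(0.109)² = 0.1354 kg·m².
Taking anticlockwise as positive: τ₁ = +(54.9)(0.109) = +5.984 N·m; τ₂ = −(23.8)(0.0725) = −1.726 N·m.
Net torque τ = 4.259 N·m.
α = τ/I = 4.259/0.1354 = 31.44 rad/s².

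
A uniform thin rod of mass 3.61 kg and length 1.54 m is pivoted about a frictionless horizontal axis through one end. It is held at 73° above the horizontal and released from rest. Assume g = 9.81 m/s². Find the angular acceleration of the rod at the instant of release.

α ≈ 2.79 rad/s²

About the pivot, I = (1/3)ML² = (1/3)(3.61)(1.54)² = 2.854 kg·m².
The weight acts at the center, a distance L/2 = 0.7700 m from the pivot; τ = Mg(L/2) cos 73° = 7.973 N·m.
α = τ/I = 7.973/2.854 = 2.794 rad/s².
(Equivalently α = (3g/(2L)) cos 73° = 2.794 rad/s².)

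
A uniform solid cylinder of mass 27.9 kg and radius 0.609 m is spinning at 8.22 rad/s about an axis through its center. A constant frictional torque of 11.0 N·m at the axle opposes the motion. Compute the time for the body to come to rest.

I = ½MR² = (1/2)(27.9)(0.609)² = 5.174 kg·m².
The net torque has magnitude 11.0 N·m, opposing ω.
|α| = τ/I = 11.00/5.174 = 2.126 rad/s² (deceleration).
0 = ω₀ − |α|t ⇒ t = ω₀/|α| = 8.22/2.126 = 3.866 s.

t ≈ 3.87 s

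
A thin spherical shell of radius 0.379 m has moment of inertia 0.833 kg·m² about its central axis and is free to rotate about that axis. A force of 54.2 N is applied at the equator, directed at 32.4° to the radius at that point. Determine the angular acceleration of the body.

α ≈ 13.2 rad/s²

Only the tangential component produces torque: τ = F R sinθ = (54.2)(0.379) sin 32.4° = 11.01 N·m.
Newton's second law for rotation, τ = Iα, gives α = τ/I = 11.01/0.8330 = 13.21 rad/s².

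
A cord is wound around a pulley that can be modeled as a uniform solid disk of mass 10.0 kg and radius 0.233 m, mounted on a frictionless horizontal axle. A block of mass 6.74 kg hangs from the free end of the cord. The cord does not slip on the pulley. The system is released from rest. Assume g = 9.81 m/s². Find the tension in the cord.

T ≈ 28.2 N

I = ½MR² = (1/2)(10.0)(0.233)² = 0.2714 kg·m².
Block: mg − T = ma. Pulley: TR = Iα. No-slip: a = αR, so T = (I/R²)a = 5.000·a.
Then mg = (m + 5.000)a, so a = (6.74)(9.81)/(6.74 + 5.000) = 5.632 m/s².
T = 5.000·a = 28.16 N.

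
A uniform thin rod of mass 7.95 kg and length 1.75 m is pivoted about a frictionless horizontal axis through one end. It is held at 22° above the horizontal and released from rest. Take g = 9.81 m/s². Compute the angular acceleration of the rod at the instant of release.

α ≈ 7.80 rad/s²

About the pivot, I = (1/3)ML² = (1/3)(7.95)(1.75)² = 8.116 kg·m².
The weight acts at the center, a distance L/2 = 0.8750 m from the pivot; τ = Mg(L/2) cos 22° = 63.27 N·m.
α = τ/I = 63.27/8.116 = 7.796 rad/s².
(Equivalently α = (3g/(2L)) cos 22° = 7.796 rad/s².)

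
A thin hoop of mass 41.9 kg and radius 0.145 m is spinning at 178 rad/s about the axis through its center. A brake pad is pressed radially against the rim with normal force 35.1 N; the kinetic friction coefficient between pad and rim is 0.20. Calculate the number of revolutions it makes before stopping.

I = MR² = (41.9)(0.145)² = 0.8809 kg·m².
Friction force f = μN = (0.20)(35.1) = 7.020 N at the rim; torque magnitude τ = fR = 1.018 N·m, opposing ω.
|α| = τ/I = 1.018/0.8809 = 1.155 rad/s² (deceleration).
ω² = ω₀² − 2|α|θ with ω = 0 ⇒ θ = ω₀²/(2|α|) = 13710 rad = 2182 rev.

≈ 2180 revolutions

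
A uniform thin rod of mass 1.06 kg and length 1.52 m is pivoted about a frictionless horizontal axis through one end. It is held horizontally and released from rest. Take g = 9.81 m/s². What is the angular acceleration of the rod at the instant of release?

α ≈ 9.68 rad/s²

About the pivot, I = (1/3)ML² = (1/3)(1.06)(1.52)² = 0.8163 kg·m².
The weight acts at the center, a distance L/2 = 0.7600 m from the pivot; τ = Mg(L/2) = 7.903 N·m.
α = τ/I = 7.903/0.8163 = 9.681 rad/s².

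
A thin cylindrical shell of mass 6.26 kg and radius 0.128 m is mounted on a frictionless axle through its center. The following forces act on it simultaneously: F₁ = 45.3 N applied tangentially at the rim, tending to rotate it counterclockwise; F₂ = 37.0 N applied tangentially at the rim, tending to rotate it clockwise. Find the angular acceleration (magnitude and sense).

I = MR² = (6.26)(0.128)² = 0.1026 kg·m².
Taking counterclockwise as positive: τ₁ = +(45.3)(0.128) = +5.798 N·m; τ₂ = −(37.0)(0.128) = −4.736 N·m.
Net torque τ = 1.062 N·m.
α = τ/I = 1.062/0.1026 = 10.36 rad/s².

α ≈ 10.4 rad/s², counterclockwise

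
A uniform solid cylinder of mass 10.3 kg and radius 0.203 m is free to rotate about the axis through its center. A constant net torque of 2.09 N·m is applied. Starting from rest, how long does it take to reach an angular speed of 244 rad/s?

t ≈ 24.8 s

I = ½MR² = (1/2)(10.3)(0.203)² = 0.2122 kg·m².
α = τ/I = 2.09/0.2122 = 9.848 rad/s².
ω = αt ⇒ t = ω/α = 244/9.848 = 24.78 s.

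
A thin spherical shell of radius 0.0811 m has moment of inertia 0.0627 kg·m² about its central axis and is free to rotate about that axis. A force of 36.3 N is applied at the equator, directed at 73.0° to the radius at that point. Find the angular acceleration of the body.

α ≈ 44.9 rad/s²

Only the tangential component produces torque: τ = F R sinθ = (36.3)(0.0811) sin 73.0° = 2.815 N·m.
From τ = Iα: α = 2.815/0.06270 = 44.90 rad/s².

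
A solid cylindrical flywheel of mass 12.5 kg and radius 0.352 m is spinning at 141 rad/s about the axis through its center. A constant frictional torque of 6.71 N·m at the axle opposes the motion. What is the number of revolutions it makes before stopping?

≈ 183 revolutions

I = ½MR² = (1/2)(12.5)(0.352)² = 0.7744 kg·m².
The net torque has magnitude 6.71 N·m, opposing ω.
|α| = τ/I = 6.710/0.7744 = 8.665 rad/s² (deceleration).
ω² = ω₀² − 2|α|θ with ω = 0 ⇒ θ = ω₀²/(2|α|) = 1147 rad = 182.6 rev.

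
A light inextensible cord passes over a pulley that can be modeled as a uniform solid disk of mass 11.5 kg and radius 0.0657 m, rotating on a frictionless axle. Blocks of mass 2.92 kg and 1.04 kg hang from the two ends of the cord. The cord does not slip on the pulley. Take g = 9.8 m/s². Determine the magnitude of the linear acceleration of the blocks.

I = ½MR² = (1/2)(11.5)(0.0657)² = 0.02482 kg·m².
Heavier block: m₁g − T₁ = m₁a. Lighter block: T₂ − m₂g = m₂a.
Pulley: (T₁ − T₂)R = Iα = I(a/R), so T₁ − T₂ = (I/R²)a = (1/2)M_p a = 5.750·a.
Adding the three: (m₁ − m₂)g = (m₁ + m₂ + 5.750)a, so a = (2.92 − 1.04)(9.8)/(2.92 + 1.04 + 5.750) = 1.897 m/s².

a ≈ 1.90 m/s²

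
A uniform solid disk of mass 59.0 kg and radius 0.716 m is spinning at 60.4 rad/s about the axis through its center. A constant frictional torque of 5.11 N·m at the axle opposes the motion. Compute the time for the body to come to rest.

I = ½MR² = (1/2)(59.0)(0.716)² = 15.12 kg·m².
The net torque has magnitude 5.11 N·m, opposing ω.
|α| = τ/I = 5.110/15.12 = 0.3379 rad/s² (deceleration).
0 = ω₀ − |α|t ⇒ t = ω₀/|α| = 60.4/0.3379 = 178.8 s.

t ≈ 179 s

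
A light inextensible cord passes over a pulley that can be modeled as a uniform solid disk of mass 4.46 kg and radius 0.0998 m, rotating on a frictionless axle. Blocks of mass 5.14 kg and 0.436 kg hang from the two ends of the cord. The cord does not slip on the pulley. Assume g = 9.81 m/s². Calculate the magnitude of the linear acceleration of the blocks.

a ≈ 5.91 m/s²

I = ½MR² = (1/2)(4.46)(0.0998)² = 0.02221 kg·m².
Heavier block: m₁g − T₁ = m₁a. Lighter block: T₂ − m₂g = m₂a.
Pulley: (T₁ − T₂)R = Iα = I(a/R), so T₁ − T₂ = (I/R²)a = (1/2)M_p a = 2.230·a.
Adding the three: (m₁ − m₂)g = (m₁ + m₂ + 2.230)a, so a = (5.14 − 0.436)(9.81)/(5.14 + 0.436 + 2.230) = 5.912 m/s².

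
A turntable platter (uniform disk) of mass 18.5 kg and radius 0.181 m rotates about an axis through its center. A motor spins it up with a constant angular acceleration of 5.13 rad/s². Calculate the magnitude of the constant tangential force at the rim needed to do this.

I = ½MR² = (1/2)(18.5)(0.181)² = 0.3030 kg·m².
The required torque is τ = Iα = (0.3030)(5.130) = 1.555 N·m.
A tangential force at the rim gives τ = FR, so F = τ/R = 1.555/0.181 = 8.589 N.

F ≈ 8.59 N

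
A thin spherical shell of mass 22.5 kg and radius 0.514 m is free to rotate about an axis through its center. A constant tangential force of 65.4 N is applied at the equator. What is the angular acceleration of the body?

α ≈ 8.48 rad/s²

I = (2/3)MR² = (2/3)(22.5)(0.514)² = 3.963 kg·m².
τ = F R = (65.4)(0.514) = 33.62 N·m.
Newton's second law for rotation, τ = Iα, gives α = τ/I = 33.62/3.963 = 8.482 rad/s².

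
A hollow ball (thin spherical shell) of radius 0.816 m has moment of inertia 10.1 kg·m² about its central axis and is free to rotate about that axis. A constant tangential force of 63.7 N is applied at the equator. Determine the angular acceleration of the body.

α ≈ 5.15 rad/s²

τ = F R = (63.7)(0.816) = 51.98 N·m.
From τ = Iα: α = 51.98/10.10 = 5.146 rad/s².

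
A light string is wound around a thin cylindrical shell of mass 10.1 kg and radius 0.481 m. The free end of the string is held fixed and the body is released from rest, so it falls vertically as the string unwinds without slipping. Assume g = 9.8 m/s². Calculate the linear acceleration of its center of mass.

a ≈ 4.90 m/s²

Translation: Mg − T = Ma. Rotation about the center: TR = Iα with I = MR².
With a = αR: T = (I/R²)a = M a, so Mg = (1 + 1.000)Ma.
a = g/(1 + 1.000) = 9.8/2.000 = 4.900 m/s².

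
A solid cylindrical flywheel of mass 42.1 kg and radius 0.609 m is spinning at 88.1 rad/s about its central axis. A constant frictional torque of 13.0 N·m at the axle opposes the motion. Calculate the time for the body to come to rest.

t ≈ 52.9 s

I = ½MR² = (1/2)(42.1)(0.609)² = 7.807 kg·m².
The net torque has magnitude 13.0 N·m, opposing ω.
|α| = τ/I = 13.00/7.807 = 1.665 rad/s² (deceleration).
0 = ω₀ − |α|t ⇒ t = ω₀/|α| = 88.1/1.665 = 52.91 s.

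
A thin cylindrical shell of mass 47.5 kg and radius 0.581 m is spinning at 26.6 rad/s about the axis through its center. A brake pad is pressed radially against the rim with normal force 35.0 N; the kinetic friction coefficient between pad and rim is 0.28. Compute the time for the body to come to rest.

t ≈ 74.9 s

I = MR² = (47.5)(0.581)² = 16.03 kg·m².
Friction force f = μN = (0.28)(35.0) = 9.800 N at the rim; torque magnitude τ = fR = 5.694 N·m, opposing ω.
|α| = τ/I = 5.694/16.03 = 0.3551 rad/s² (deceleration).
0 = ω₀ − |α|t ⇒ t = ω₀/|α| = 26.6/0.3551 = 74.91 s.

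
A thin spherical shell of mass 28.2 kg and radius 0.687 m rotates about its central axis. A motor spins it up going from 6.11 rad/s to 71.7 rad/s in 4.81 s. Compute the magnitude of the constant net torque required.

τ ≈ 121 N·m

I = (2/3)MR² = (2/3)(28.2)(0.687)² = 8.873 kg·m².
α = Δω/Δt = (71.7 − 6.11)/4.81 = 13.64 rad/s².
τ = Iα = (8.873)(13.64) = 121.0 N·m.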